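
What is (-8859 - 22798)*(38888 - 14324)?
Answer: -777622548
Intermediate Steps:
(-8859 - 22798)*(38888 - 14324) = -31657*24564 = -777622548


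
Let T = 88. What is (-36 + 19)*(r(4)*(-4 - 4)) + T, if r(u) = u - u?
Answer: 88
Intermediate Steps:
r(u) = 0
(-36 + 19)*(r(4)*(-4 - 4)) + T = (-36 + 19)*(0*(-4 - 4)) + 88 = -0*(-8) + 88 = -17*0 + 88 = 0 + 88 = 88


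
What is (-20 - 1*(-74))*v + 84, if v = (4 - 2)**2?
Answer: 300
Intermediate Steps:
v = 4 (v = 2**2 = 4)
(-20 - 1*(-74))*v + 84 = (-20 - 1*(-74))*4 + 84 = (-20 + 74)*4 + 84 = 54*4 + 84 = 216 + 84 = 300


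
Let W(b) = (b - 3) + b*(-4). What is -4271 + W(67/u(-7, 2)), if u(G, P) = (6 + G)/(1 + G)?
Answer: -5480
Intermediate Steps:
u(G, P) = (6 + G)/(1 + G)
W(b) = -3 - 3*b (W(b) = (-3 + b) - 4*b = -3 - 3*b)
-4271 + W(67/u(-7, 2)) = -4271 + (-3 - 201/((6 - 7)/(1 - 7))) = -4271 + (-3 - 201/(-1/(-6))) = -4271 + (-3 - 201/((-⅙*(-1)))) = -4271 + (-3 - 201/⅙) = -4271 + (-3 - 201*6) = -4271 + (-3 - 3*402) = -4271 + (-3 - 1206) = -4271 - 1209 = -5480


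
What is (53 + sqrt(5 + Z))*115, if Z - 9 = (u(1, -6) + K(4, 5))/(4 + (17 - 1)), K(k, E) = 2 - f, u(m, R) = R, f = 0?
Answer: 6095 + 23*sqrt(345) ≈ 6522.2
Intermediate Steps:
K(k, E) = 2 (K(k, E) = 2 - 1*0 = 2 + 0 = 2)
Z = 44/5 (Z = 9 + (-6 + 2)/(4 + (17 - 1)) = 9 - 4/(4 + 16) = 9 - 4/20 = 9 - 4*1/20 = 9 - 1/5 = 44/5 ≈ 8.8000)
(53 + sqrt(5 + Z))*115 = (53 + sqrt(5 + 44/5))*115 = (53 + sqrt(69/5))*115 = (53 + sqrt(345)/5)*115 = 6095 + 23*sqrt(345)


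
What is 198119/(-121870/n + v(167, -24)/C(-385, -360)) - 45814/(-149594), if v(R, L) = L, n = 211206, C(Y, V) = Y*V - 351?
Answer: -8012801965548850356/23344246994657 ≈ -3.4325e+5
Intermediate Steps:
C(Y, V) = -351 + V*Y (C(Y, V) = V*Y - 351 = -351 + V*Y)
198119/(-121870/n + v(167, -24)/C(-385, -360)) - 45814/(-149594) = 198119/(-121870/211206 - 24/(-351 - 360*(-385))) - 45814/(-149594) = 198119/(-121870*1/211206 - 24/(-351 + 138600)) - 45814*(-1/149594) = 198119/(-60935/105603 - 24/138249) + 22907/74797 = 198119/(-60935/105603 - 24*1/138249) + 22907/74797 = 198119/(-60935/105603 - 8/46083) + 22907/74797 = 198119/(-312101381/540722561) + 22907/74797 = 198119*(-540722561/312101381) + 22907/74797 = -107127413062759/312101381 + 22907/74797 = -8012801965548850356/23344246994657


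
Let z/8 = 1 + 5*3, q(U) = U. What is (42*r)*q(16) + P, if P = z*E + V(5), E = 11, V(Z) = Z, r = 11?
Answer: 8805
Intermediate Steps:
z = 128 (z = 8*(1 + 5*3) = 8*(1 + 15) = 8*16 = 128)
P = 1413 (P = 128*11 + 5 = 1408 + 5 = 1413)
(42*r)*q(16) + P = (42*11)*16 + 1413 = 462*16 + 1413 = 7392 + 1413 = 8805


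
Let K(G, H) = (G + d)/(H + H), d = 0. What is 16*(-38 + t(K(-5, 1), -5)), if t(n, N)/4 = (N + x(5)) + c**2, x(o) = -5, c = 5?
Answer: 352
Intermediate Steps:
K(G, H) = G/(2*H) (K(G, H) = (G + 0)/(H + H) = G/((2*H)) = G*(1/(2*H)) = G/(2*H))
t(n, N) = 80 + 4*N (t(n, N) = 4*((N - 5) + 5**2) = 4*((-5 + N) + 25) = 4*(20 + N) = 80 + 4*N)
16*(-38 + t(K(-5, 1), -5)) = 16*(-38 + (80 + 4*(-5))) = 16*(-38 + (80 - 20)) = 16*(-38 + 60) = 16*22 = 352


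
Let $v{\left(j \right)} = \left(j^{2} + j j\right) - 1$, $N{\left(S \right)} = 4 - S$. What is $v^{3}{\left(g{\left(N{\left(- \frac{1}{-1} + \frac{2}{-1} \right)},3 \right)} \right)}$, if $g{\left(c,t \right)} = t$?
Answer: $4913$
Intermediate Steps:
$v{\left(j \right)} = -1 + 2 j^{2}$ ($v{\left(j \right)} = \left(j^{2} + j^{2}\right) - 1 = 2 j^{2} - 1 = -1 + 2 j^{2}$)
$v^{3}{\left(g{\left(N{\left(- \frac{1}{-1} + \frac{2}{-1} \right)},3 \right)} \right)} = \left(-1 + 2 \cdot 3^{2}\right)^{3} = \left(-1 + 2 \cdot 9\right)^{3} = \left(-1 + 18\right)^{3} = 17^{3} = 4913$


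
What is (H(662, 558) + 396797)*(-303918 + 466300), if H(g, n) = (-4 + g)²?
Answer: 134738250702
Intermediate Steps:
(H(662, 558) + 396797)*(-303918 + 466300) = ((-4 + 662)² + 396797)*(-303918 + 466300) = (658² + 396797)*162382 = (432964 + 396797)*162382 = 829761*162382 = 134738250702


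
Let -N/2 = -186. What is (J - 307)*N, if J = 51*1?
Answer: -95232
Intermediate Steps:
N = 372 (N = -2*(-186) = 372)
J = 51
(J - 307)*N = (51 - 307)*372 = -256*372 = -95232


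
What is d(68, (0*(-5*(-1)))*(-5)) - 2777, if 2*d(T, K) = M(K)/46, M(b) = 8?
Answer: -63869/23 ≈ -2776.9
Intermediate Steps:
d(T, K) = 2/23 (d(T, K) = (8/46)/2 = (8*(1/46))/2 = (½)*(4/23) = 2/23)
d(68, (0*(-5*(-1)))*(-5)) - 2777 = 2/23 - 2777 = -63869/23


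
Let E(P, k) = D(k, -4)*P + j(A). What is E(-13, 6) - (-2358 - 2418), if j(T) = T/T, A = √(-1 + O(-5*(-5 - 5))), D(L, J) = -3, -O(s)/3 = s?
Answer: 4816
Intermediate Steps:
O(s) = -3*s
A = I*√151 (A = √(-1 - (-15)*(-5 - 5)) = √(-1 - (-15)*(-10)) = √(-1 - 3*50) = √(-1 - 150) = √(-151) = I*√151 ≈ 12.288*I)
j(T) = 1
E(P, k) = 1 - 3*P (E(P, k) = -3*P + 1 = 1 - 3*P)
E(-13, 6) - (-2358 - 2418) = (1 - 3*(-13)) - (-2358 - 2418) = (1 + 39) - 1*(-4776) = 40 + 4776 = 4816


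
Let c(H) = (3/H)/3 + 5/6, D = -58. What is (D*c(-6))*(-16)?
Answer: 1856/3 ≈ 618.67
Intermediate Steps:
c(H) = ⅚ + 1/H (c(H) = (3/H)*(⅓) + 5*(⅙) = 1/H + ⅚ = ⅚ + 1/H)
(D*c(-6))*(-16) = -58*(⅚ + 1/(-6))*(-16) = -58*(⅚ - ⅙)*(-16) = -58*⅔*(-16) = -116/3*(-16) = 1856/3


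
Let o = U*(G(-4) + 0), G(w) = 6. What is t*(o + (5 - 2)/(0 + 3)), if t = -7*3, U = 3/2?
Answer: -210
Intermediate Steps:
U = 3/2 (U = 3*(1/2) = 3/2 ≈ 1.5000)
t = -21
o = 9 (o = 3*(6 + 0)/2 = (3/2)*6 = 9)
t*(o + (5 - 2)/(0 + 3)) = -21*(9 + (5 - 2)/(0 + 3)) = -21*(9 + 3/3) = -21*(9 + 3*(1/3)) = -21*(9 + 1) = -21*10 = -210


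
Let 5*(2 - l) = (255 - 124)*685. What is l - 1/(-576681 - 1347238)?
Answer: -34524726454/1923919 ≈ -17945.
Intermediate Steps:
l = -17945 (l = 2 - (255 - 124)*685/5 = 2 - 131*685/5 = 2 - ⅕*89735 = 2 - 17947 = -17945)
l - 1/(-576681 - 1347238) = -17945 - 1/(-576681 - 1347238) = -17945 - 1/(-1923919) = -17945 - 1*(-1/1923919) = -17945 + 1/1923919 = -34524726454/1923919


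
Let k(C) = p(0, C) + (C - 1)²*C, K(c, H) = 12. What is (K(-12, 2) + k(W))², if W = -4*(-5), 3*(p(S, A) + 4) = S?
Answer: 52243984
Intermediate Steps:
p(S, A) = -4 + S/3
W = 20
k(C) = -4 + C*(-1 + C)² (k(C) = (-4 + (⅓)*0) + (C - 1)²*C = (-4 + 0) + (-1 + C)²*C = -4 + C*(-1 + C)²)
(K(-12, 2) + k(W))² = (12 + (-4 + 20*(-1 + 20)²))² = (12 + (-4 + 20*19²))² = (12 + (-4 + 20*361))² = (12 + (-4 + 7220))² = (12 + 7216)² = 7228² = 52243984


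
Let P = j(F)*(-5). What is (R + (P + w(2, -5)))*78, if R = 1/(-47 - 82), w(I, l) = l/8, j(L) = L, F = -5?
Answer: 326911/172 ≈ 1900.6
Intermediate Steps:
w(I, l) = l/8 (w(I, l) = l*(1/8) = l/8)
P = 25 (P = -5*(-5) = 25)
R = -1/129 (R = 1/(-129) = -1/129 ≈ -0.0077519)
(R + (P + w(2, -5)))*78 = (-1/129 + (25 + (1/8)*(-5)))*78 = (-1/129 + (25 - 5/8))*78 = (-1/129 + 195/8)*78 = (25147/1032)*78 = 326911/172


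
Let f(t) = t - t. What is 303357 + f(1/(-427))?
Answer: 303357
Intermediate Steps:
f(t) = 0
303357 + f(1/(-427)) = 303357 + 0 = 303357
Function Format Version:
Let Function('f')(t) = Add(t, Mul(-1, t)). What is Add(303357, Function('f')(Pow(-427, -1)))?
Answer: 303357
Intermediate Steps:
Function('f')(t) = 0
Add(303357, Function('f')(Pow(-427, -1))) = Add(303357, 0) = 303357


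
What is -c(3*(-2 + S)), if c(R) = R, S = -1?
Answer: 9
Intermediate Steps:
-c(3*(-2 + S)) = -3*(-2 - 1) = -3*(-3) = -1*(-9) = 9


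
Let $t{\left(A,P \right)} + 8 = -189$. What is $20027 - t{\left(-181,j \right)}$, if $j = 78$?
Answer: $20224$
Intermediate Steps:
$t{\left(A,P \right)} = -197$ ($t{\left(A,P \right)} = -8 - 189 = -197$)
$20027 - t{\left(-181,j \right)} = 20027 - -197 = 20027 + 197 = 20224$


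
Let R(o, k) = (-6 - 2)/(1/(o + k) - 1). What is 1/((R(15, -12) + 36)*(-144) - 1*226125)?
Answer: -1/233037 ≈ -4.2912e-6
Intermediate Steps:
R(o, k) = -8/(-1 + 1/(k + o)) (R(o, k) = -8/(1/(k + o) - 1) = -8/(-1 + 1/(k + o)))
1/((R(15, -12) + 36)*(-144) - 1*226125) = 1/((8*(-12 + 15)/(-1 - 12 + 15) + 36)*(-144) - 1*226125) = 1/((8*3/2 + 36)*(-144) - 226125) = 1/((8*(1/2)*3 + 36)*(-144) - 226125) = 1/((12 + 36)*(-144) - 226125) = 1/(48*(-144) - 226125) = 1/(-6912 - 226125) = 1/(-233037) = -1/233037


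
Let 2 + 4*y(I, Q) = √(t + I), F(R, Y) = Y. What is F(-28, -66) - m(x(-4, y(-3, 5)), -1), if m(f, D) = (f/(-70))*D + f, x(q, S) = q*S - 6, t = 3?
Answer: -2168/35 ≈ -61.943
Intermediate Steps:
y(I, Q) = -½ + √(3 + I)/4
x(q, S) = -6 + S*q (x(q, S) = S*q - 6 = -6 + S*q)
m(f, D) = f - D*f/70 (m(f, D) = (-f/70)*D + f = -D*f/70 + f = f - D*f/70)
F(-28, -66) - m(x(-4, y(-3, 5)), -1) = -66 - (-6 + (-½ + √(3 - 3)/4)*(-4))*(70 - 1*(-1))/70 = -66 - (-6 + (-½ + √0/4)*(-4))*(70 + 1)/70 = -66 - (-6 + (-½ + (¼)*0)*(-4))*71/70 = -66 - (-6 + (-½ + 0)*(-4))*71/70 = -66 - (-6 - ½*(-4))*71/70 = -66 - (-6 + 2)*71/70 = -66 - (-4)*71/70 = -66 - 1*(-142/35) = -66 + 142/35 = -2168/35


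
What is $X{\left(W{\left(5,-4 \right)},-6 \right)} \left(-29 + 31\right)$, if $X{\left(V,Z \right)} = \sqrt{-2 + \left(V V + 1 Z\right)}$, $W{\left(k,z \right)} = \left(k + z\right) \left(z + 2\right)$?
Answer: $4 i \approx 4.0 i$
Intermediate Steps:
$W{\left(k,z \right)} = \left(2 + z\right) \left(k + z\right)$ ($W{\left(k,z \right)} = \left(k + z\right) \left(2 + z\right) = \left(2 + z\right) \left(k + z\right)$)
$X{\left(V,Z \right)} = \sqrt{-2 + Z + V^{2}}$ ($X{\left(V,Z \right)} = \sqrt{-2 + \left(V^{2} + Z\right)} = \sqrt{-2 + \left(Z + V^{2}\right)} = \sqrt{-2 + Z + V^{2}}$)
$X{\left(W{\left(5,-4 \right)},-6 \right)} \left(-29 + 31\right) = \sqrt{-2 - 6 + \left(\left(-4\right)^{2} + 2 \cdot 5 + 2 \left(-4\right) + 5 \left(-4\right)\right)^{2}} \left(-29 + 31\right) = \sqrt{-2 - 6 + \left(16 + 10 - 8 - 20\right)^{2}} \cdot 2 = \sqrt{-2 - 6 + \left(-2\right)^{2}} \cdot 2 = \sqrt{-2 - 6 + 4} \cdot 2 = \sqrt{-4} \cdot 2 = 2 i 2 = 4 i$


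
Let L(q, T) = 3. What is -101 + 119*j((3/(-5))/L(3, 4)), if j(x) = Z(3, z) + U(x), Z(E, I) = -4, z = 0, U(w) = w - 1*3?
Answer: -4789/5 ≈ -957.80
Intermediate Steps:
U(w) = -3 + w (U(w) = w - 3 = -3 + w)
j(x) = -7 + x (j(x) = -4 + (-3 + x) = -7 + x)
-101 + 119*j((3/(-5))/L(3, 4)) = -101 + 119*(-7 + (3/(-5))/3) = -101 + 119*(-7 + (3*(-⅕))*(⅓)) = -101 + 119*(-7 - ⅗*⅓) = -101 + 119*(-7 - ⅕) = -101 + 119*(-36/5) = -101 - 4284/5 = -4789/5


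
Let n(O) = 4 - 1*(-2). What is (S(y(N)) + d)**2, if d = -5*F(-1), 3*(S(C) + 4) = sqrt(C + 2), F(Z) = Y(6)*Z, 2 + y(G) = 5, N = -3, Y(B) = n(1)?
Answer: (78 + sqrt(5))**2/9 ≈ 715.31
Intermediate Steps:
n(O) = 6 (n(O) = 4 + 2 = 6)
Y(B) = 6
y(G) = 3 (y(G) = -2 + 5 = 3)
F(Z) = 6*Z
S(C) = -4 + sqrt(2 + C)/3 (S(C) = -4 + sqrt(C + 2)/3 = -4 + sqrt(2 + C)/3)
d = 30 (d = -30*(-1) = -5*(-6) = 30)
(S(y(N)) + d)**2 = ((-4 + sqrt(2 + 3)/3) + 30)**2 = ((-4 + sqrt(5)/3) + 30)**2 = (26 + sqrt(5)/3)**2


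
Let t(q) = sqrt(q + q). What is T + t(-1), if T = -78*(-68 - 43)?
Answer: 8658 + I*sqrt(2) ≈ 8658.0 + 1.4142*I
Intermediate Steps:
t(q) = sqrt(2)*sqrt(q) (t(q) = sqrt(2*q) = sqrt(2)*sqrt(q))
T = 8658 (T = -78*(-111) = 8658)
T + t(-1) = 8658 + sqrt(2)*sqrt(-1) = 8658 + sqrt(2)*I = 8658 + I*sqrt(2)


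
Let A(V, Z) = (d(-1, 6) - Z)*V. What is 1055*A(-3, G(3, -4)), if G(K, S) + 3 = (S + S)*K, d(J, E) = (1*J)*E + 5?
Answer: -82290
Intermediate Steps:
d(J, E) = 5 + E*J (d(J, E) = J*E + 5 = E*J + 5 = 5 + E*J)
G(K, S) = -3 + 2*K*S (G(K, S) = -3 + (S + S)*K = -3 + (2*S)*K = -3 + 2*K*S)
A(V, Z) = V*(-1 - Z) (A(V, Z) = ((5 + 6*(-1)) - Z)*V = ((5 - 6) - Z)*V = (-1 - Z)*V = V*(-1 - Z))
1055*A(-3, G(3, -4)) = 1055*(-1*(-3)*(1 + (-3 + 2*3*(-4)))) = 1055*(-1*(-3)*(1 + (-3 - 24))) = 1055*(-1*(-3)*(1 - 27)) = 1055*(-1*(-3)*(-26)) = 1055*(-78) = -82290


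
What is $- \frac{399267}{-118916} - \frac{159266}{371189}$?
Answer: $\frac{18466320401}{6305758732} \approx 2.9285$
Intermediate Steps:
$- \frac{399267}{-118916} - \frac{159266}{371189} = \left(-399267\right) \left(- \frac{1}{118916}\right) - \frac{159266}{371189} = \frac{399267}{118916} - \frac{159266}{371189} = \frac{18466320401}{6305758732}$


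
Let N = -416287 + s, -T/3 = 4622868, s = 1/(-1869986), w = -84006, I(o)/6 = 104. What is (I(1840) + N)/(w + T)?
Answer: 259094663573/8697061787820 ≈ 0.029791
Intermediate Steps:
I(o) = 624 (I(o) = 6*104 = 624)
s = -1/1869986 ≈ -5.3476e-7
T = -13868604 (T = -3*4622868 = -13868604)
N = -778450861983/1869986 (N = -416287 - 1/1869986 = -778450861983/1869986 ≈ -4.1629e+5)
(I(1840) + N)/(w + T) = (624 - 778450861983/1869986)/(-84006 - 13868604) = -777283990719/1869986/(-13952610) = -777283990719/1869986*(-1/13952610) = 259094663573/8697061787820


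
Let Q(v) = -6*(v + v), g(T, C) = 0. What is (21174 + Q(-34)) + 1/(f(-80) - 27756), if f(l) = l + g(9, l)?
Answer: 600756551/27836 ≈ 21582.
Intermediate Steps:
Q(v) = -12*v
f(l) = l (f(l) = l + 0 = l)
(21174 + Q(-34)) + 1/(f(-80) - 27756) = (21174 - 12*(-34)) + 1/(-80 - 27756) = (21174 + 408) + 1/(-27836) = 21582 - 1/27836 = 600756551/27836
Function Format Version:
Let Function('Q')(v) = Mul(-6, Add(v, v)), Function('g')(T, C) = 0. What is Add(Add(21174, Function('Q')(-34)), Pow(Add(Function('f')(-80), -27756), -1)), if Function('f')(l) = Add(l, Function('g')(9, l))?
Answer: Rational(600756551, 27836) ≈ 21582.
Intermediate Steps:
Function('Q')(v) = Mul(-12, v) (Function('Q')(v) = Mul(-6, Mul(2, v)) = Mul(-12, v))
Function('f')(l) = l (Function('f')(l) = Add(l, 0) = l)
Add(Add(21174, Function('Q')(-34)), Pow(Add(Function('f')(-80), -27756), -1)) = Add(Add(21174, Mul(-12, -34)), Pow(Add(-80, -27756), -1)) = Add(Add(21174, 408), Pow(-27836, -1)) = Add(21582, Rational(-1, 27836)) = Rational(600756551, 27836)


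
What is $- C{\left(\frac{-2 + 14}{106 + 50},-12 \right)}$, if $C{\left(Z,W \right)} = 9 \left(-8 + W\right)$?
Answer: $180$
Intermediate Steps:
$C{\left(Z,W \right)} = -72 + 9 W$
$- C{\left(\frac{-2 + 14}{106 + 50},-12 \right)} = - (-72 + 9 \left(-12\right)) = - (-72 - 108) = \left(-1\right) \left(-180\right) = 180$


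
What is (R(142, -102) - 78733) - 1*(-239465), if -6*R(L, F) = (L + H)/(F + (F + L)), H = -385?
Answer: 19930687/124 ≈ 1.6073e+5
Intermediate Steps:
R(L, F) = -(-385 + L)/(6*(L + 2*F)) (R(L, F) = -(L - 385)/(6*(F + (F + L))) = -(-385 + L)/(6*(L + 2*F)))
(R(142, -102) - 78733) - 1*(-239465) = ((385 - 1*142)/(6*(142 + 2*(-102))) - 78733) - 1*(-239465) = ((385 - 142)/(6*(142 - 204)) - 78733) + 239465 = ((1/6)*243/(-62) - 78733) + 239465 = ((1/6)*(-1/62)*243 - 78733) + 239465 = (-81/124 - 78733) + 239465 = -9762973/124 + 239465 = 19930687/124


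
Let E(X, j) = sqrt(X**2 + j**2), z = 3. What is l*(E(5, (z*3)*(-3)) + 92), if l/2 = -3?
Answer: -552 - 6*sqrt(754) ≈ -716.75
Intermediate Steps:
l = -6 (l = 2*(-3) = -6)
l*(E(5, (z*3)*(-3)) + 92) = -6*(sqrt(5**2 + ((3*3)*(-3))**2) + 92) = -6*(sqrt(25 + (9*(-3))**2) + 92) = -6*(sqrt(25 + (-27)**2) + 92) = -6*(sqrt(25 + 729) + 92) = -6*(sqrt(754) + 92) = -6*(92 + sqrt(754)) = -552 - 6*sqrt(754)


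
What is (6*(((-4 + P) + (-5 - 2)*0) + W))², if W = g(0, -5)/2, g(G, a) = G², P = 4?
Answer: 0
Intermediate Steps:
W = 0 (W = 0²/2 = 0*(½) = 0)
(6*(((-4 + P) + (-5 - 2)*0) + W))² = (6*(((-4 + 4) + (-5 - 2)*0) + 0))² = (6*((0 - 7*0) + 0))² = (6*((0 + 0) + 0))² = (6*(0 + 0))² = (6*0)² = 0² = 0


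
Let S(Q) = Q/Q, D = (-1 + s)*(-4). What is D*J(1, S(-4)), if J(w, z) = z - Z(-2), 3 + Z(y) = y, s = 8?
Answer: -168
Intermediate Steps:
Z(y) = -3 + y
D = -28 (D = (-1 + 8)*(-4) = 7*(-4) = -28)
S(Q) = 1
J(w, z) = 5 + z (J(w, z) = z - (-3 - 2) = z - 1*(-5) = z + 5 = 5 + z)
D*J(1, S(-4)) = -28*(5 + 1) = -28*6 = -168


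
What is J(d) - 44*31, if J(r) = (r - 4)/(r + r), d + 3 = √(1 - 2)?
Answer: -13629/10 + I/5 ≈ -1362.9 + 0.2*I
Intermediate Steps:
d = -3 + I (d = -3 + √(1 - 2) = -3 + √(-1) = -3 + I ≈ -3.0 + 1.0*I)
J(r) = (-4 + r)/(2*r) (J(r) = (-4 + r)/((2*r)) = (-4 + r)*(1/(2*r)) = (-4 + r)/(2*r))
J(d) - 44*31 = (-4 + (-3 + I))/(2*(-3 + I)) - 44*31 = ((-3 - I)/10)*(-7 + I)/2 - 1364 = (-7 + I)*(-3 - I)/20 - 1364 = -1364 + (-7 + I)*(-3 - I)/20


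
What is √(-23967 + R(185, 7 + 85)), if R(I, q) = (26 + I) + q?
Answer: 4*I*√1479 ≈ 153.83*I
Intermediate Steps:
R(I, q) = 26 + I + q
√(-23967 + R(185, 7 + 85)) = √(-23967 + (26 + 185 + (7 + 85))) = √(-23967 + (26 + 185 + 92)) = √(-23967 + 303) = √(-23664) = 4*I*√1479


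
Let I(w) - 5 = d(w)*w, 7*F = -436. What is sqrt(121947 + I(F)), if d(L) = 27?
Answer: 2*sqrt(1473311)/7 ≈ 346.80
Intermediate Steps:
F = -436/7 (F = (1/7)*(-436) = -436/7 ≈ -62.286)
I(w) = 5 + 27*w
sqrt(121947 + I(F)) = sqrt(121947 + (5 + 27*(-436/7))) = sqrt(121947 + (5 - 11772/7)) = sqrt(121947 - 11737/7) = sqrt(841892/7) = 2*sqrt(1473311)/7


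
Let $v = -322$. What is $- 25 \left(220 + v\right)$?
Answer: $2550$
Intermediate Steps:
$- 25 \left(220 + v\right) = - 25 \left(220 - 322\right) = - 25 \left(-102\right) = \left(-1\right) \left(-2550\right) = 2550$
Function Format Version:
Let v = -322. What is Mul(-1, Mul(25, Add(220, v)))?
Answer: 2550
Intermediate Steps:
Mul(-1, Mul(25, Add(220, v))) = Mul(-1, Mul(25, Add(220, -322))) = Mul(-1, Mul(25, -102)) = Mul(-1, -2550) = 2550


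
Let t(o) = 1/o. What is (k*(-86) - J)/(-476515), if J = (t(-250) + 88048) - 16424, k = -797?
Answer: 770499/119128750 ≈ 0.0064678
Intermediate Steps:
J = 17905999/250 (J = (1/(-250) + 88048) - 16424 = (-1/250 + 88048) - 16424 = 22011999/250 - 16424 = 17905999/250 ≈ 71624.)
(k*(-86) - J)/(-476515) = (-797*(-86) - 1*17905999/250)/(-476515) = (68542 - 17905999/250)*(-1/476515) = -770499/250*(-1/476515) = 770499/119128750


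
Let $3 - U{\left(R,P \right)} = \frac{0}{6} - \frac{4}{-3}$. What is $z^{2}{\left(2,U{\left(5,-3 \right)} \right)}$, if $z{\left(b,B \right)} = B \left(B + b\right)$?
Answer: $\frac{3025}{81} \approx 37.346$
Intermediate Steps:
$U{\left(R,P \right)} = \frac{5}{3}$ ($U{\left(R,P \right)} = 3 - \left(\frac{0}{6} - \frac{4}{-3}\right) = 3 - \left(0 \cdot \frac{1}{6} - - \frac{4}{3}\right) = 3 - \left(0 + \frac{4}{3}\right) = 3 - \frac{4}{3} = \frac{5}{3}$)
$z^{2}{\left(2,U{\left(5,-3 \right)} \right)} = \left(\frac{5 \left(\frac{5}{3} + 2\right)}{3}\right)^{2} = \left(\frac{5}{3} \cdot \frac{11}{3}\right)^{2} = \left(\frac{55}{9}\right)^{2} = \frac{3025}{81}$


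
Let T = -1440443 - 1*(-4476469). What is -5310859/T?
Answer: -5310859/3036026 ≈ -1.7493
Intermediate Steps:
T = 3036026 (T = -1440443 + 4476469 = 3036026)
-5310859/T = -5310859/3036026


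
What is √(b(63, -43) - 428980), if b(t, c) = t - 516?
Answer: I*√429433 ≈ 655.31*I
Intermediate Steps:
b(t, c) = -516 + t
√(b(63, -43) - 428980) = √((-516 + 63) - 428980) = √(-453 - 428980) = √(-429433) = I*√429433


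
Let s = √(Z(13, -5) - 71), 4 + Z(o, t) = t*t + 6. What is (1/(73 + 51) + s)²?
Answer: -676543/15376 + I*√11/31 ≈ -44.0 + 0.10699*I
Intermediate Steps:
Z(o, t) = 2 + t² (Z(o, t) = -4 + (t*t + 6) = -4 + (t² + 6) = -4 + (6 + t²) = 2 + t²)
s = 2*I*√11 (s = √((2 + (-5)²) - 71) = √((2 + 25) - 71) = √(27 - 71) = √(-44) = 2*I*√11 ≈ 6.6332*I)
(1/(73 + 51) + s)² = (1/(73 + 51) + 2*I*√11)² = (1/124 + 2*I*√11)²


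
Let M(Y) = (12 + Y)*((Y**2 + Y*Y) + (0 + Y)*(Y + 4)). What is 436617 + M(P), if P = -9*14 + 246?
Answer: 6202377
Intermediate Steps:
P = 120 (P = -126 + 246 = 120)
M(Y) = (12 + Y)*(2*Y**2 + Y*(4 + Y)) (M(Y) = (12 + Y)*((Y**2 + Y**2) + Y*(4 + Y)) = (12 + Y)*(2*Y**2 + Y*(4 + Y)))
436617 + M(P) = 436617 + 120*(48 + 3*120**2 + 40*120) = 436617 + 120*(48 + 3*14400 + 4800) = 436617 + 120*(48 + 43200 + 4800) = 436617 + 120*48048 = 436617 + 5765760 = 6202377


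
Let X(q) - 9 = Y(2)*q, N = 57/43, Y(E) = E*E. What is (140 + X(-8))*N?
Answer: 6669/43 ≈ 155.09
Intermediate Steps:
Y(E) = E**2
N = 57/43 (N = 57*(1/43) = 57/43 ≈ 1.3256)
X(q) = 9 + 4*q (X(q) = 9 + 2**2*q = 9 + 4*q)
(140 + X(-8))*N = (140 + (9 + 4*(-8)))*(57/43) = (140 + (9 - 32))*(57/43) = (140 - 23)*(57/43) = 117*(57/43) = 6669/43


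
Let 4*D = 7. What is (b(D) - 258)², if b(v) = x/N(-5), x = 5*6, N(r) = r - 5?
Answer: 68121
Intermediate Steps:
N(r) = -5 + r
x = 30
D = 7/4 (D = (¼)*7 = 7/4 ≈ 1.7500)
b(v) = -3 (b(v) = 30/(-5 - 5) = 30/(-10) = 30*(-⅒) = -3)
(b(D) - 258)² = (-3 - 258)² = (-261)² = 68121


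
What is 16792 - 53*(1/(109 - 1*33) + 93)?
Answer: 901535/76 ≈ 11862.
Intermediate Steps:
16792 - 53*(1/(109 - 1*33) + 93) = 16792 - 53*(1/(109 - 33) + 93) = 16792 - 53*(1/76 + 93) = 16792 - 53*7069/76 = 16792 - 1*374657/76 = 16792 - 374657/76 = 901535/76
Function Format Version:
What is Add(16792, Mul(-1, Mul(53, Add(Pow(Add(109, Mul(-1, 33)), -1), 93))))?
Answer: Rational(901535, 76) ≈ 11862.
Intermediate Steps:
Add(16792, Mul(-1, Mul(53, Add(Pow(Add(109, Mul(-1, 33)), -1), 93)))) = Add(16792, Mul(-1, Mul(53, Add(Pow(Add(109, -33), -1), 93)))) = Add(16792, Mul(-1, Mul(53, Add(Pow(76, -1), 93)))) = Add(16792, Mul(-1, Mul(53, Add(Rational(1, 76), 93)))) = Add(16792, Mul(-1, Mul(53, Rational(7069, 76)))) = Add(16792, Mul(-1, Rational(374657, 76))) = Add(16792, Rational(-374657, 76)) = Rational(901535, 76)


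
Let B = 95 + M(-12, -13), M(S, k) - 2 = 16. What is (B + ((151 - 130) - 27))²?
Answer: 11449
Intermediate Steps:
M(S, k) = 18 (M(S, k) = 2 + 16 = 18)
B = 113 (B = 95 + 18 = 113)
(B + ((151 - 130) - 27))² = (113 + ((151 - 130) - 27))² = (113 + (21 - 27))² = (113 - 6)² = 107² = 11449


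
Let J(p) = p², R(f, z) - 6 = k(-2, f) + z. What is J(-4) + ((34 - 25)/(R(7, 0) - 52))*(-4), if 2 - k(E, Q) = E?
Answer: 118/7 ≈ 16.857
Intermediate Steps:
k(E, Q) = 2 - E
R(f, z) = 10 + z (R(f, z) = 6 + ((2 - 1*(-2)) + z) = 6 + ((2 + 2) + z) = 6 + (4 + z) = 10 + z)
J(-4) + ((34 - 25)/(R(7, 0) - 52))*(-4) = (-4)² + ((34 - 25)/((10 + 0) - 52))*(-4) = 16 + (9/(10 - 52))*(-4) = 16 + (9/(-42))*(-4) = 16 + (9*(-1/42))*(-4) = 16 - 3/14*(-4) = 16 + 6/7 = 118/7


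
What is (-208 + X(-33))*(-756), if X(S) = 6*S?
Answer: 306936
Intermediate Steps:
(-208 + X(-33))*(-756) = (-208 + 6*(-33))*(-756) = (-208 - 198)*(-756) = -406*(-756) = 306936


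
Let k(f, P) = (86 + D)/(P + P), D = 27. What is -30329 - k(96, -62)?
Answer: -3760683/124 ≈ -30328.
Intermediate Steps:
k(f, P) = 113/(2*P) (k(f, P) = (86 + 27)/(P + P) = 113/((2*P)) = 113*(1/(2*P)) = 113/(2*P))
-30329 - k(96, -62) = -30329 - 113/(2*(-62)) = -30329 - 113*(-1)/(2*62) = -30329 - 1*(-113/124) = -30329 + 113/124 = -3760683/124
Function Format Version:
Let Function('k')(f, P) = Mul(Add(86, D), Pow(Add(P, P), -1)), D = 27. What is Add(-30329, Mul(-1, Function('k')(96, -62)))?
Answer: Rational(-3760683, 124) ≈ -30328.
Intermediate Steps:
Function('k')(f, P) = Mul(Rational(113, 2), Pow(P, -1)) (Function('k')(f, P) = Mul(Add(86, 27), Pow(Add(P, P), -1)) = Mul(113, Pow(Mul(2, P), -1)) = Mul(113, Mul(Rational(1, 2), Pow(P, -1))) = Mul(Rational(113, 2), Pow(P, -1)))
Add(-30329, Mul(-1, Function('k')(96, -62))) = Add(-30329, Mul(-1, Mul(Rational(113, 2), Pow(-62, -1)))) = Add(-30329, Mul(-1, Mul(Rational(113, 2), Rational(-1, 62)))) = Add(-30329, Mul(-1, Rational(-113, 124))) = Add(-30329, Rational(113, 124)) = Rational(-3760683, 124)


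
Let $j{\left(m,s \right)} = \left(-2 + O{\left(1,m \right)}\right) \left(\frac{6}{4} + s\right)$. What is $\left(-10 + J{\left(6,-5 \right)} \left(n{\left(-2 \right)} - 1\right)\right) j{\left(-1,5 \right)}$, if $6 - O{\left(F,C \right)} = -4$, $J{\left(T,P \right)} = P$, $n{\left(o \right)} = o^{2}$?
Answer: $-1300$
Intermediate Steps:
$O{\left(F,C \right)} = 10$ ($O{\left(F,C \right)} = 6 - -4 = 6 + 4 = 10$)
$j{\left(m,s \right)} = 12 + 8 s$ ($j{\left(m,s \right)} = \left(-2 + 10\right) \left(\frac{6}{4} + s\right) = 8 \left(6 \cdot \frac{1}{4} + s\right) = 8 \left(\frac{3}{2} + s\right) = 12 + 8 s$)
$\left(-10 + J{\left(6,-5 \right)} \left(n{\left(-2 \right)} - 1\right)\right) j{\left(-1,5 \right)} = \left(-10 - 5 \left(\left(-2\right)^{2} - 1\right)\right) \left(12 + 8 \cdot 5\right) = \left(-10 - 5 \left(4 - 1\right)\right) \left(12 + 40\right) = \left(-10 - 15\right) 52 = \left(-25\right) 52 = -1300$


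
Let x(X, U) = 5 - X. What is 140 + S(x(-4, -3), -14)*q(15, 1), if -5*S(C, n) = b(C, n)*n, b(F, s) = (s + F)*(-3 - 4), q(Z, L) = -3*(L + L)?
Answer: -448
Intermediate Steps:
q(Z, L) = -6*L
b(F, s) = -7*F - 7*s (b(F, s) = (F + s)*(-7) = -7*F - 7*s)
S(C, n) = -n*(-7*C - 7*n)/5 (S(C, n) = -(-7*C - 7*n)*n/5 = -n*(-7*C - 7*n)/5)
140 + S(x(-4, -3), -14)*q(15, 1) = 140 + ((7/5)*(-14)*((5 - 1*(-4)) - 14))*(-6*1) = 140 + ((7/5)*(-14)*((5 + 4) - 14))*(-6) = 140 + ((7/5)*(-14)*(9 - 14))*(-6) = 140 + ((7/5)*(-14)*(-5))*(-6) = 140 + 98*(-6) = 140 - 588 = -448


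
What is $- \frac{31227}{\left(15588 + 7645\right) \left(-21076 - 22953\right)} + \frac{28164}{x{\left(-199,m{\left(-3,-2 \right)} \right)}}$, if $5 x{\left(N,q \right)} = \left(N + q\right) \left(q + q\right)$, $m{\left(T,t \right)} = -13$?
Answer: $\frac{5144592043713}{201370241878} \approx 25.548$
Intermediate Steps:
$x{\left(N,q \right)} = \frac{2 q \left(N + q\right)}{5}$ ($x{\left(N,q \right)} = \frac{\left(N + q\right) \left(q + q\right)}{5} = \frac{\left(N + q\right) 2 q}{5} = \frac{2 q \left(N + q\right)}{5}$)
$- \frac{31227}{\left(15588 + 7645\right) \left(-21076 - 22953\right)} + \frac{28164}{x{\left(-199,m{\left(-3,-2 \right)} \right)}} = - \frac{31227}{\left(15588 + 7645\right) \left(-21076 - 22953\right)} + \frac{28164}{\frac{2}{5} \left(-13\right) \left(-199 - 13\right)} = - \frac{31227}{23233 \left(-44029\right)} + \frac{28164}{\frac{2}{5} \left(-13\right) \left(-212\right)} = - \frac{31227}{-1022925757} + \frac{28164}{\frac{5512}{5}} = \left(-31227\right) \left(- \frac{1}{1022925757}\right) + 28164 \cdot \frac{5}{5512} = \frac{4461}{146132251} + \frac{35205}{1378} = \frac{5144592043713}{201370241878}$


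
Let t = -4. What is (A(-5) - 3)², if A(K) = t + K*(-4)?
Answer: 169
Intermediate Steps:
A(K) = -4 - 4*K (A(K) = -4 + K*(-4) = -4 - 4*K)
(A(-5) - 3)² = ((-4 - 4*(-5)) - 3)² = ((-4 + 20) - 3)² = (16 - 3)² = 13² = 169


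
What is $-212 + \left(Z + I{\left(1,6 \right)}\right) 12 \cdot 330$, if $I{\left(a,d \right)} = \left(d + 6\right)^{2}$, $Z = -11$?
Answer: $526468$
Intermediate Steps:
$I{\left(a,d \right)} = \left(6 + d\right)^{2}$
$-212 + \left(Z + I{\left(1,6 \right)}\right) 12 \cdot 330 = -212 + \left(-11 + \left(6 + 6\right)^{2}\right) 12 \cdot 330 = -212 + \left(-11 + 12^{2}\right) 12 \cdot 330 = -212 + \left(-11 + 144\right) 12 \cdot 330 = -212 + 133 \cdot 12 \cdot 330 = -212 + 1596 \cdot 330 = -212 + 526680 = 526468$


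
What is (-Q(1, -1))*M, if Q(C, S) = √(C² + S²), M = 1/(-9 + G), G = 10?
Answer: -√2 ≈ -1.4142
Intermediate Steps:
M = 1 (M = 1/(-9 + 10) = 1/1 = 1)
(-Q(1, -1))*M = -√(1² + (-1)²)*1 = -√(1 + 1)*1 = -√2*1 = -√2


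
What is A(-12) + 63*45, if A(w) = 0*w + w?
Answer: 2823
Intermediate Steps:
A(w) = w (A(w) = 0 + w = w)
A(-12) + 63*45 = -12 + 63*45 = -12 + 2835 = 2823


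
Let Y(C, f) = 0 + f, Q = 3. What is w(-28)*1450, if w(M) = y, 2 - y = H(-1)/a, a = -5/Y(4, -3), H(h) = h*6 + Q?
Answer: 5510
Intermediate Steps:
Y(C, f) = f
H(h) = 3 + 6*h (H(h) = h*6 + 3 = 6*h + 3 = 3 + 6*h)
a = 5/3 (a = -5/(-3) = -5*(-⅓) = 5/3 ≈ 1.6667)
y = 19/5 (y = 2 - (3 + 6*(-1))/5/3 = 2 - (3 - 6)*3/5 = 2 - (-3)*3/5 = 2 - 1*(-9/5) = 2 + 9/5 = 19/5 ≈ 3.8000)
w(M) = 19/5
w(-28)*1450 = (19/5)*1450 = 5510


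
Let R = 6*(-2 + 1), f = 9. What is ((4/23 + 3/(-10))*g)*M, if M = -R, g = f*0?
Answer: 0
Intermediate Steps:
g = 0 (g = 9*0 = 0)
R = -6 (R = 6*(-1) = -6)
M = 6 (M = -1*(-6) = 6)
((4/23 + 3/(-10))*g)*M = ((4/23 + 3/(-10))*0)*6 = ((4*(1/23) + 3*(-1/10))*0)*6 = ((4/23 - 3/10)*0)*6 = -29/230*0*6 = 0*6 = 0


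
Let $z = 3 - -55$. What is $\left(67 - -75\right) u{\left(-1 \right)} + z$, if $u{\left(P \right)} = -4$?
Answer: $-510$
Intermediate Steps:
$z = 58$ ($z = 3 + 55 = 58$)
$\left(67 - -75\right) u{\left(-1 \right)} + z = \left(67 - -75\right) \left(-4\right) + 58 = \left(67 + 75\right) \left(-4\right) + 58 = 142 \left(-4\right) + 58 = -568 + 58 = -510$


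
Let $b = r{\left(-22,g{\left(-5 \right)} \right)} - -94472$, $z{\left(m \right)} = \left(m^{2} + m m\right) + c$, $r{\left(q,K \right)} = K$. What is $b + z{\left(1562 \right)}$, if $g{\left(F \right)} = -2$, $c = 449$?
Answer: $4974607$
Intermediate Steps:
$z{\left(m \right)} = 449 + 2 m^{2}$ ($z{\left(m \right)} = \left(m^{2} + m m\right) + 449 = \left(m^{2} + m^{2}\right) + 449 = 2 m^{2} + 449 = 449 + 2 m^{2}$)
$b = 94470$ ($b = -2 - -94472 = -2 + 94472 = 94470$)
$b + z{\left(1562 \right)} = 94470 + \left(449 + 2 \cdot 1562^{2}\right) = 94470 + \left(449 + 2 \cdot 2439844\right) = 94470 + \left(449 + 4879688\right) = 94470 + 4880137 = 4974607$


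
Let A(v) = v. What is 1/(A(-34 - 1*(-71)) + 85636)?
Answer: 1/85673 ≈ 1.1672e-5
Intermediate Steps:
1/(A(-34 - 1*(-71)) + 85636) = 1/((-34 - 1*(-71)) + 85636) = 1/((-34 + 71) + 85636) = 1/(37 + 85636) = 1/85673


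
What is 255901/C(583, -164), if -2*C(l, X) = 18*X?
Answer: 255901/1476 ≈ 173.37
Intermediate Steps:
C(l, X) = -9*X
255901/C(583, -164) = 255901/((-9*(-164))) = 255901/1476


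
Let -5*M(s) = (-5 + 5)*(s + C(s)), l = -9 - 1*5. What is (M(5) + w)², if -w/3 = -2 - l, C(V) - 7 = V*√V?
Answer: 1296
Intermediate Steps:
l = -14 (l = -9 - 5 = -14)
C(V) = 7 + V^(3/2) (C(V) = 7 + V*√V = 7 + V^(3/2))
w = -36 (w = -3*(-2 - 1*(-14)) = -3*(-2 + 14) = -3*12 = -36)
M(s) = 0 (M(s) = -(-5 + 5)*(s + (7 + s^(3/2)))/5 = -0*(7 + s + s^(3/2)) = -⅕*0 = 0)
(M(5) + w)² = (0 - 36)² = (-36)² = 1296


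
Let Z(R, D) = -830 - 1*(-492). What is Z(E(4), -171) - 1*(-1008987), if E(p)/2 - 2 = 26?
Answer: 1008649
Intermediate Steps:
E(p) = 56 (E(p) = 4 + 2*26 = 4 + 52 = 56)
Z(R, D) = -338 (Z(R, D) = -830 + 492 = -338)
Z(E(4), -171) - 1*(-1008987) = -338 - 1*(-1008987) = -338 + 1008987 = 1008649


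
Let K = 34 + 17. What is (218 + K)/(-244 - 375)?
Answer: -269/619 ≈ -0.43457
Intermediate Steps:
K = 51
(218 + K)/(-244 - 375) = (218 + 51)/(-244 - 375) = 269/(-619) = 269*(-1/619) = -269/619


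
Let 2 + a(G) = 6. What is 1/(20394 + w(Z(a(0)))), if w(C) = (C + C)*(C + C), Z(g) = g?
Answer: 1/20458 ≈ 4.8881e-5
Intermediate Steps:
a(G) = 4 (a(G) = -2 + 6 = 4)
w(C) = 4*C² (w(C) = (2*C)*(2*C) = 4*C²)
1/(20394 + w(Z(a(0)))) = 1/(20394 + 4*4²) = 1/(20394 + 4*16) = 1/(20394 + 64) = 1/20458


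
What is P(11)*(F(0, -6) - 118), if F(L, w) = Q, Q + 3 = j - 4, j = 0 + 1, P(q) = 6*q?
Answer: -8184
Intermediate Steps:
j = 1
Q = -6 (Q = -3 + (1 - 4) = -3 - 3 = -6)
F(L, w) = -6
P(11)*(F(0, -6) - 118) = (6*11)*(-6 - 118) = 66*(-124) = -8184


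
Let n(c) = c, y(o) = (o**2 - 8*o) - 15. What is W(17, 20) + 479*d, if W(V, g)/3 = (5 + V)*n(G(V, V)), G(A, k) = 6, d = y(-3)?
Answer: 9018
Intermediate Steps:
y(o) = -15 + o**2 - 8*o
d = 18 (d = -15 + (-3)**2 - 8*(-3) = -15 + 9 + 24 = 18)
W(V, g) = 90 + 18*V (W(V, g) = 3*((5 + V)*6) = 3*(30 + 6*V) = 90 + 18*V)
W(17, 20) + 479*d = (90 + 18*17) + 479*18 = (90 + 306) + 8622 = 396 + 8622 = 9018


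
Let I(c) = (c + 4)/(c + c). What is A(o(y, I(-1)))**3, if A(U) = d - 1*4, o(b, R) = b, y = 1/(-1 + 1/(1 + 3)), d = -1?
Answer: -125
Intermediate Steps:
I(c) = (4 + c)/(2*c) (I(c) = (4 + c)/((2*c)) = (4 + c)*(1/(2*c)) = (4 + c)/(2*c))
y = -4/3 (y = 1/(-1 + 1/4) = 1/(-3/4) = -4/3 ≈ -1.3333)
A(U) = -5 (A(U) = -1 - 1*4 = -1 - 4 = -5)
A(o(y, I(-1)))**3 = (-5)**3 = -125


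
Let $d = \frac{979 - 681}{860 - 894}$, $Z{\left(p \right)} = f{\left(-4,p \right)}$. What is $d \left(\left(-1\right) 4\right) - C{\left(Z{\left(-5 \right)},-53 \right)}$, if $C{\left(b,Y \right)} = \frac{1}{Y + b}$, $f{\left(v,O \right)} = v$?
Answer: $\frac{33989}{969} \approx 35.076$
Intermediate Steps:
$Z{\left(p \right)} = -4$
$d = - \frac{149}{17}$ ($d = \frac{298}{-34} = 298 \left(- \frac{1}{34}\right) = - \frac{149}{17} \approx -8.7647$)
$d \left(\left(-1\right) 4\right) - C{\left(Z{\left(-5 \right)},-53 \right)} = - \frac{149 \left(\left(-1\right) 4\right)}{17} - \frac{1}{-53 - 4} = \left(- \frac{149}{17}\right) \left(-4\right) - \frac{1}{-57} = \frac{596}{17} - - \frac{1}{57} = \frac{596}{17} + \frac{1}{57} = \frac{33989}{969}$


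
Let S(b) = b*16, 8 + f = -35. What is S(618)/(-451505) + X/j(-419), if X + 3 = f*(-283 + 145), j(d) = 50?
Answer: 535476351/4515050 ≈ 118.60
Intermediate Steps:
f = -43 (f = -8 - 35 = -43)
S(b) = 16*b
X = 5931 (X = -3 - 43*(-283 + 145) = -3 - 43*(-138) = -3 + 5934 = 5931)
S(618)/(-451505) + X/j(-419) = (16*618)/(-451505) + 5931/50 = 9888*(-1/451505) + 5931*(1/50) = -9888/451505 + 5931/50 = 535476351/4515050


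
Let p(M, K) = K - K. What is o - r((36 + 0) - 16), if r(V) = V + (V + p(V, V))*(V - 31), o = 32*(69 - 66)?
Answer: 296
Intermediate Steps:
p(M, K) = 0
o = 96 (o = 32*3 = 96)
r(V) = V + V*(-31 + V) (r(V) = V + (V + 0)*(V - 31) = V + V*(-31 + V))
o - r((36 + 0) - 16) = 96 - ((36 + 0) - 16)*(-30 + ((36 + 0) - 16)) = 96 - (36 - 16)*(-30 + (36 - 16)) = 96 - 20*(-30 + 20) = 96 - 20*(-10) = 96 - 1*(-200) = 96 + 200 = 296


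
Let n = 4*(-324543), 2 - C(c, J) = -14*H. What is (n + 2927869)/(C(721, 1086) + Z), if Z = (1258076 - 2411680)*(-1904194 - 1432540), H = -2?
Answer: 1629697/3849269689310 ≈ 4.2338e-7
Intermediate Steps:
C(c, J) = -26 (C(c, J) = 2 - (-14)*(-2) = 2 - 1*28 = 2 - 28 = -26)
Z = 3849269689336 (Z = -1153604*(-3336734) = 3849269689336)
n = -1298172
(n + 2927869)/(C(721, 1086) + Z) = (-1298172 + 2927869)/(-26 + 3849269689336) = 1629697/3849269689310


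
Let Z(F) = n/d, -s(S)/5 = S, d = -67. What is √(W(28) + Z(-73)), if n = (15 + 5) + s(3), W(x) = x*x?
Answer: √3519041/67 ≈ 27.999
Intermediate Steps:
s(S) = -5*S
W(x) = x²
n = 5 (n = (15 + 5) - 5*3 = 20 - 15 = 5)
Z(F) = -5/67 (Z(F) = 5/(-67) = 5*(-1/67) = -5/67)
√(W(28) + Z(-73)) = √(28² - 5/67) = √(784 - 5/67) = √(52523/67) = √3519041/67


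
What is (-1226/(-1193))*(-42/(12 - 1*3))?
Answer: -17164/3579 ≈ -4.7958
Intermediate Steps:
(-1226/(-1193))*(-42/(12 - 1*3)) = (-1226*(-1/1193))*(-42/(12 - 3)) = 1226*(-42/9)/1193 = 1226*(-42*⅑)/1193 = (1226/1193)*(-14/3) = -17164/3579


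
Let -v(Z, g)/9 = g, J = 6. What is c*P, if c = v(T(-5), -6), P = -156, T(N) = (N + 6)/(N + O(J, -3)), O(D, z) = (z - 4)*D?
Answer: -8424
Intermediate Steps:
O(D, z) = D*(-4 + z) (O(D, z) = (-4 + z)*D = D*(-4 + z))
T(N) = (6 + N)/(-42 + N) (T(N) = (N + 6)/(N + 6*(-4 - 3)) = (6 + N)/(N + 6*(-7)) = (6 + N)/(N - 42) = (6 + N)/(-42 + N))
v(Z, g) = -9*g
c = 54 (c = -9*(-6) = 54)
c*P = 54*(-156) = -8424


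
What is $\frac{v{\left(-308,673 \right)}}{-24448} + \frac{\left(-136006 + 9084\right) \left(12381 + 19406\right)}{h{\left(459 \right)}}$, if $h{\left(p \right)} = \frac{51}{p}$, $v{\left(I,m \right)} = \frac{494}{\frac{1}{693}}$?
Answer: $- \frac{443856209224995}{12224} \approx -3.631 \cdot 10^{10}$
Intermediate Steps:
$v{\left(I,m \right)} = 342342$ ($v{\left(I,m \right)} = 494 \frac{1}{\frac{1}{693}} = 494 \cdot 693 = 342342$)
$\frac{v{\left(-308,673 \right)}}{-24448} + \frac{\left(-136006 + 9084\right) \left(12381 + 19406\right)}{h{\left(459 \right)}} = \frac{342342}{-24448} + \frac{\left(-136006 + 9084\right) \left(12381 + 19406\right)}{51 \cdot \frac{1}{459}} = 342342 \left(- \frac{1}{24448}\right) + \frac{\left(-126922\right) 31787}{51 \cdot \frac{1}{459}} = - \frac{171171}{12224} - 4034469614 \frac{1}{\frac{1}{9}} = - \frac{171171}{12224} - 36310226526 = - \frac{443856209224995}{12224}$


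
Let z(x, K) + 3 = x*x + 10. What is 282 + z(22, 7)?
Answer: 773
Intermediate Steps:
z(x, K) = 7 + x² (z(x, K) = -3 + (x*x + 10) = -3 + (x² + 10) = -3 + (10 + x²) = 7 + x²)
282 + z(22, 7) = 282 + (7 + 22²) = 282 + (7 + 484) = 282 + 491 = 773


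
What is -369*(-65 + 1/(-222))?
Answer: 1775013/74 ≈ 23987.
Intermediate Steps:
-369*(-65 + 1/(-222)) = -369*(-65 - 1/222) = -369*(-14431/222) = 1775013/74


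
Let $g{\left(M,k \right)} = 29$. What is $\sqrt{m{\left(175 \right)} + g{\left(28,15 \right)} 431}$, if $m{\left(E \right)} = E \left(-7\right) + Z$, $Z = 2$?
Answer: $2 \sqrt{2819} \approx 106.19$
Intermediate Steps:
$m{\left(E \right)} = 2 - 7 E$ ($m{\left(E \right)} = E \left(-7\right) + 2 = - 7 E + 2 = 2 - 7 E$)
$\sqrt{m{\left(175 \right)} + g{\left(28,15 \right)} 431} = \sqrt{\left(2 - 1225\right) + 29 \cdot 431} = \sqrt{\left(2 - 1225\right) + 12499} = \sqrt{-1223 + 12499} = \sqrt{11276} = 2 \sqrt{2819}$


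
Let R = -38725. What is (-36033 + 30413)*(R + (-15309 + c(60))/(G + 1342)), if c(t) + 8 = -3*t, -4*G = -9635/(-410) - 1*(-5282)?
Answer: 5580211524/25 ≈ 2.2321e+8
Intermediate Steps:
G = -10611/8 (G = -(-9635/(-410) - 1*(-5282))/4 = -(-9635*(-1/410) + 5282)/4 = -(47/2 + 5282)/4 = -1/4*10611/2 = -10611/8 ≈ -1326.4)
c(t) = -8 - 3*t
(-36033 + 30413)*(R + (-15309 + c(60))/(G + 1342)) = (-36033 + 30413)*(-38725 + (-15309 + (-8 - 3*60))/(-10611/8 + 1342)) = -5620*(-38725 + (-15309 + (-8 - 180))/(125/8)) = -5620*(-38725 + (-15309 - 188)*(8/125)) = -5620*(-38725 - 15497*8/125) = -5620*(-38725 - 123976/125) = -5620*(-4964601/125) = 5580211524/25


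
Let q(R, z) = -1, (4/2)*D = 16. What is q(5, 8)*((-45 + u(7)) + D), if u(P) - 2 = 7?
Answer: 28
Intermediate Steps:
D = 8 (D = (½)*16 = 8)
u(P) = 9 (u(P) = 2 + 7 = 9)
q(5, 8)*((-45 + u(7)) + D) = -((-45 + 9) + 8) = -(-36 + 8) = -1*(-28) = 28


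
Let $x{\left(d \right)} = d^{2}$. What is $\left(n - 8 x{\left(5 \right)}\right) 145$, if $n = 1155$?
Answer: $138475$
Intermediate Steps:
$\left(n - 8 x{\left(5 \right)}\right) 145 = \left(1155 - 8 \cdot 5^{2}\right) 145 = \left(1155 - 200\right) 145 = 955 \cdot 145 = 138475$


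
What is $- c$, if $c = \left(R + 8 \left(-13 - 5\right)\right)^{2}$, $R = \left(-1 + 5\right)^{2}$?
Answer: $-16384$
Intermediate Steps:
$R = 16$ ($R = 4^{2} = 16$)
$c = 16384$ ($c = \left(16 + 8 \left(-13 - 5\right)\right)^{2} = \left(16 + 8 \left(-18\right)\right)^{2} = \left(16 - 144\right)^{2} = \left(-128\right)^{2} = 16384$)
$- c = \left(-1\right) 16384 = -16384$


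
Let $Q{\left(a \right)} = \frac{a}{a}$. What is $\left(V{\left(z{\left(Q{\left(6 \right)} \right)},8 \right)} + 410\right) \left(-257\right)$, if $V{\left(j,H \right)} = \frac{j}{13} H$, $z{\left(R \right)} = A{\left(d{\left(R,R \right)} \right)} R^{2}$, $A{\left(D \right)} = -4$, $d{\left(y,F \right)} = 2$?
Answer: $- \frac{1361586}{13} \approx -1.0474 \cdot 10^{5}$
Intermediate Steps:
$Q{\left(a \right)} = 1$
$z{\left(R \right)} = - 4 R^{2}$
$V{\left(j,H \right)} = \frac{H j}{13}$ ($V{\left(j,H \right)} = j \frac{1}{13} H = \frac{j}{13} H = \frac{H j}{13}$)
$\left(V{\left(z{\left(Q{\left(6 \right)} \right)},8 \right)} + 410\right) \left(-257\right) = \left(\frac{1}{13} \cdot 8 \left(- 4 \cdot 1^{2}\right) + 410\right) \left(-257\right) = \left(\frac{1}{13} \cdot 8 \left(\left(-4\right) 1\right) + 410\right) \left(-257\right) = \left(\frac{1}{13} \cdot 8 \left(-4\right) + 410\right) \left(-257\right) = \left(- \frac{32}{13} + 410\right) \left(-257\right) = \frac{5298}{13} \left(-257\right) = - \frac{1361586}{13}$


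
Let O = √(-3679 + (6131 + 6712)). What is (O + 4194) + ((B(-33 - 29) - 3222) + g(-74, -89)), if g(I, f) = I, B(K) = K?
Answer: 836 + 2*√2291 ≈ 931.73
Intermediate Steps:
O = 2*√2291 (O = √(-3679 + 12843) = √9164 = 2*√2291 ≈ 95.729)
(O + 4194) + ((B(-33 - 29) - 3222) + g(-74, -89)) = (2*√2291 + 4194) + (((-33 - 29) - 3222) - 74) = (4194 + 2*√2291) + ((-62 - 3222) - 74) = (4194 + 2*√2291) + (-3284 - 74) = (4194 + 2*√2291) - 3358 = 836 + 2*√2291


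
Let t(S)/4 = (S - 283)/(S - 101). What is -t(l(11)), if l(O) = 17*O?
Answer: 192/43 ≈ 4.4651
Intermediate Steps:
t(S) = 4*(-283 + S)/(-101 + S) (t(S) = 4*((S - 283)/(S - 101)) = 4*((-283 + S)/(-101 + S)) = 4*(-283 + S)/(-101 + S))
-t(l(11)) = -4*(-283 + 17*11)/(-101 + 17*11) = -4*(-283 + 187)/(-101 + 187) = -4*(-96)/86 = -1*(-192/43) = 192/43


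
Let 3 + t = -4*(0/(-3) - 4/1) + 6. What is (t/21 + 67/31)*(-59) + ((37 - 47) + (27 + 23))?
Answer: -91724/651 ≈ -140.90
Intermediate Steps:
t = 19 (t = -3 + (-4*(0/(-3) - 4/1) + 6) = -3 + (-4*(0*(-⅓) - 4*1) + 6) = -3 + (-4*(0 - 4) + 6) = -3 + (-4*(-4) + 6) = -3 + (16 + 6) = -3 + 22 = 19)
(t/21 + 67/31)*(-59) + ((37 - 47) + (27 + 23)) = (19/21 + 67/31)*(-59) + ((37 - 47) + (27 + 23)) = (19*(1/21) + 67*(1/31))*(-59) + (-10 + 50) = (19/21 + 67/31)*(-59) + 40 = (1996/651)*(-59) + 40 = -117764/651 + 40 = -91724/651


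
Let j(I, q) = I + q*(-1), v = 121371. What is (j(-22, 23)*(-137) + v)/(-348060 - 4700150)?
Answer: -63768/2524105 ≈ -0.025264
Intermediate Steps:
j(I, q) = I - q
(j(-22, 23)*(-137) + v)/(-348060 - 4700150) = ((-22 - 1*23)*(-137) + 121371)/(-348060 - 4700150) = ((-22 - 23)*(-137) + 121371)/(-5048210) = (-45*(-137) + 121371)*(-1/5048210) = (6165 + 121371)*(-1/5048210) = 127536*(-1/5048210) = -63768/2524105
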